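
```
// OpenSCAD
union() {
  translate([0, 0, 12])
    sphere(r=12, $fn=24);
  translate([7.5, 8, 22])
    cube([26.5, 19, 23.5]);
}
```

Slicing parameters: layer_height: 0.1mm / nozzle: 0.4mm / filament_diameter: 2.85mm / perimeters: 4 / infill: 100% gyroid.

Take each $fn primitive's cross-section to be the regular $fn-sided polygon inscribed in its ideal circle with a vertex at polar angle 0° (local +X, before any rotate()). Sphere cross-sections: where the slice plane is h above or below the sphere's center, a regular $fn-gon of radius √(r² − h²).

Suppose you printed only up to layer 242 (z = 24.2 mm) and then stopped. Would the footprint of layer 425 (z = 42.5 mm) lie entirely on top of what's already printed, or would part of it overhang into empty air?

entirely on top

Compare the two slices. At z = 24.2: the sphere is not intersected at this z (|z−center|=12.200 > r=12); the 26.5×19 cube at (7.5, 8) contributes its full rectangle (area 503.50 mm²); Taking the union: only the 26.5×19 cube at (7.5, 8) is present, so the union is just that shape — area = 503.50 mm². At z = 42.5: the sphere is absent (|z−center|=30.500 > r=12); the cube at (7.5, 8) is present — its section is the full 26.5×19 rectangle (area 503.50 mm²); Combining (union): only the 26.5×19 cube at (7.5, 8) is present, so the union is just that shape — area = 503.50 mm². Checking containment: the cross-section at z = 42.5 is a subset of the cross-section at z = 24.2.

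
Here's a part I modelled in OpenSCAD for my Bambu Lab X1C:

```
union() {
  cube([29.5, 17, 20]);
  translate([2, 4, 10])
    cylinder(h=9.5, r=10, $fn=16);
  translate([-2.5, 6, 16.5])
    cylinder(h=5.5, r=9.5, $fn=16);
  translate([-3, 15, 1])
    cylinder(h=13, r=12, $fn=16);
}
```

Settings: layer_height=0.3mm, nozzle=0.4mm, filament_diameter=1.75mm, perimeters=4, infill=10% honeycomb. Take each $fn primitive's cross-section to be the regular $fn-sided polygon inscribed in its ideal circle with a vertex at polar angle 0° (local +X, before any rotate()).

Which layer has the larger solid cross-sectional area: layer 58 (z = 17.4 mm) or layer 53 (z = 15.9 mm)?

Layer 58 (z = 17.4): the cube (footprint 29.5×17) is included at this height (area 501.50 mm²); the cylinder at (2, 4): section is a regular 16-gon, circumradius r=10 (area = (16/2)·10.000²·sin(360°/16) = 306.15 mm²); the r=9.5 cylinder at (-2.5, 6) gives a regular 16-gon of circumradius 9.5 (constant along its height) (area = (16/2)·9.500²·sin(360°/16) = 276.30 mm²); the cylinder at (-3, 15) is not intersected at this z (z outside [1, 14]); Merging all regions: the regions partially overlap — summed areas 1083.94 mm² minus the doubly-counted overlap 341.39 mm² gives 742.56 mm² — area = 742.56 mm². So its area = 742.56 mm². Layer 53 (z = 15.9): the cube (footprint 29.5×17) is included at this height (area 501.50 mm²); the cylinder at (2, 4): section is a regular 16-gon, circumradius r=10 (area = (16/2)·10.000²·sin(360°/16) = 306.15 mm²); the cylinder at (-2.5, 6) is absent (z outside [16.5, 22]); the cylinder at (-3, 15) is absent (z outside [1, 14]); Merging all regions: the regions partially overlap — summed areas 807.65 mm² minus the doubly-counted overlap 142.54 mm² gives 665.11 mm² — area = 665.11 mm². So its area = 665.11 mm². Layer 58 is larger (742.56 vs 665.11 mm²).

layer 58 (z = 17.4 mm)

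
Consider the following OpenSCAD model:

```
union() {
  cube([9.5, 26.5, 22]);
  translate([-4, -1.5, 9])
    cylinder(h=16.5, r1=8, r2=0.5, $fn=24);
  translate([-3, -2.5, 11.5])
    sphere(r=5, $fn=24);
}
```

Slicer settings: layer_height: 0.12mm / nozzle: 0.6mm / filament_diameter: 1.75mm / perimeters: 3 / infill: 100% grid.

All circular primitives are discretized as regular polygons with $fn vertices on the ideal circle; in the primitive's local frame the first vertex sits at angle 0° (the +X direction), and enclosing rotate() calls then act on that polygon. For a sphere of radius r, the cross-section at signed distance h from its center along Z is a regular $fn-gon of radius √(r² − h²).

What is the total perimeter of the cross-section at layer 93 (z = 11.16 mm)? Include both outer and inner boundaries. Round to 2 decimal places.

At z = 11.16 mm: the 9.5×26.5 cube contributes its full rectangle (perimeter 72.00 mm); the cone at (-4, -1.5) contributes a regular 24-gon of circumradius 7.018 (interpolated between r1=8 and r2=0.5 at t=0.131) (perimeter = 2·24·7.018·sin(180°/24) = 43.97 mm); the sphere at (-3, -2.5): section is a regular 24-gon, circumradius = √(r²−h²) = √(5²−0.34²) = 4.988 (perimeter = 2·24·4.988·sin(180°/24) = 31.25 mm); Merging all regions: the regions partially overlap (shared area 84.85 mm²), so the edge portions inside another operand are dropped and the merged outline is re-measured after clipping — boundary = 103.75 mm. Overall, the cross-section is a single solid region. Total boundary length (outer) = 103.75 mm.

103.75 mm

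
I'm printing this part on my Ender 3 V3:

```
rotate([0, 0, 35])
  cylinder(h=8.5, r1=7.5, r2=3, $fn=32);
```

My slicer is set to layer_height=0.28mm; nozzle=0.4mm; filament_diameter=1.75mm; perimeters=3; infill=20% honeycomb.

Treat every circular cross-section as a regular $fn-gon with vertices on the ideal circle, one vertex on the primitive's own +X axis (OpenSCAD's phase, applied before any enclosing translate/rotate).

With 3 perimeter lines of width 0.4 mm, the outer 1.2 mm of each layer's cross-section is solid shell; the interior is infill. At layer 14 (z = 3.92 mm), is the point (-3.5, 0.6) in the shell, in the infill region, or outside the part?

infill

At z = 3.92 mm: the cone contributes a regular 32-gon of circumradius 5.425 (interpolated between r1=7.5 and r2=3 at t=0.461); (rotated 35° about Z; rotation is an isometry so areas/perimeters/island counts are preserved). Overall, the cross-section is a single solid region. Undo the 35° rotation: the query point maps to (-2.523, 2.499) in the un-rotated model frame. The nearest boundary edge runs (-3.84, 3.84)→(-4.51, 3.01); distance from the point to it = 1.86 mm. The point is inside the cross-section and 1.86 mm from the nearest boundary — more than the 1.2 mm shell width (3 × 0.4), so it's in the infill interior.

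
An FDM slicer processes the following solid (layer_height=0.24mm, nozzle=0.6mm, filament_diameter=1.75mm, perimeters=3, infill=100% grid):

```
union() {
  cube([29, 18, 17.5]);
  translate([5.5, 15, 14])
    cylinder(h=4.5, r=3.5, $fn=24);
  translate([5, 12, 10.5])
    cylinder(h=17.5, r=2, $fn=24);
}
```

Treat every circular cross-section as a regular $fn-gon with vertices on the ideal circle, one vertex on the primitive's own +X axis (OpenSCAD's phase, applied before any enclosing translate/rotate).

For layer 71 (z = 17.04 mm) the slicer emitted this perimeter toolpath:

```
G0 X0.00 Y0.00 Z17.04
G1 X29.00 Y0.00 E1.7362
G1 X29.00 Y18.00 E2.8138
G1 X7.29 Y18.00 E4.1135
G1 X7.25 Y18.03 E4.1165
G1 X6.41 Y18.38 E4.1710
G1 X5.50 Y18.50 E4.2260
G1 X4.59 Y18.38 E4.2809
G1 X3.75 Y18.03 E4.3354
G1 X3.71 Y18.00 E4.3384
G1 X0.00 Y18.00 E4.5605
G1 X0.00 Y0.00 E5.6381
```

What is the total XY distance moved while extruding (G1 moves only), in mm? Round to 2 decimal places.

Sum the Euclidean lengths of each G1 segment: total = 94.18 mm.

94.18 mm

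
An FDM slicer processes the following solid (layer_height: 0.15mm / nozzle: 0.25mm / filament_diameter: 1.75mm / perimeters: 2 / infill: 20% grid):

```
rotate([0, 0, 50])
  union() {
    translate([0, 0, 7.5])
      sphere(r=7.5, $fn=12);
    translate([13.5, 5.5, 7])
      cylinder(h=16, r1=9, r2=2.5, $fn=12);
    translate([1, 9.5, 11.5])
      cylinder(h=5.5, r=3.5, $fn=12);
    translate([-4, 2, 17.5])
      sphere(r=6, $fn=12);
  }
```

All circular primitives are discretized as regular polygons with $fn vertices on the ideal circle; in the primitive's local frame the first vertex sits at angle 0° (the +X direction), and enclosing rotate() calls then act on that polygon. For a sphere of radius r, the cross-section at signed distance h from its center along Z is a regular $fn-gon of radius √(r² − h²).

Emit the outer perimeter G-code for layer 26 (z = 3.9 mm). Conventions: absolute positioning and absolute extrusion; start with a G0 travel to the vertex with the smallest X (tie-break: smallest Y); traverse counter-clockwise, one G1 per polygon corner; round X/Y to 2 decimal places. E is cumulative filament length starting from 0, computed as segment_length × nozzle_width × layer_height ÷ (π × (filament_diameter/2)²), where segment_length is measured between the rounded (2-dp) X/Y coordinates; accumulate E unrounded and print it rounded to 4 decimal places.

At z = 3.9 mm: the r=7.5 sphere contributes a regular 12-gon of circumradius √(7.5²−3.6²) = 6.580; the cone at (13.5, 5.5) is absent (z outside [7, 23]); the cylinder at (1, 9.5) is not intersected at this z (z outside [11.5, 17]); the sphere at (-4, 2) is absent (|z−center|=13.600 > r=6); Combining (union): only the r=7.5 sphere is present, so the union is just that shape — 1 connected region; (whole slice rotated 50° about Z — lengths, areas and connectivity unchanged). The outline is a single polygon with 12 vertices. Extrusion per mm of travel: 0.25 × 0.15 / (π × 0.875²) = 0.015591. Accumulating E over each segment gives final E = 0.6371.

G0 X-6.48 Y1.14 Z3.90
G1 X-6.18 Y-2.25 E0.0531
G1 X-4.23 Y-5.04 E0.1061
G1 X-1.14 Y-6.48 E0.1593
G1 X2.25 Y-6.18 E0.2123
G1 X5.04 Y-4.23 E0.2654
G1 X6.48 Y-1.14 E0.3186
G1 X6.18 Y2.25 E0.3716
G1 X4.23 Y5.04 E0.4247
G1 X1.14 Y6.48 E0.4778
G1 X-2.25 Y6.18 E0.5309
G1 X-5.04 Y4.23 E0.5840
G1 X-6.48 Y1.14 E0.6371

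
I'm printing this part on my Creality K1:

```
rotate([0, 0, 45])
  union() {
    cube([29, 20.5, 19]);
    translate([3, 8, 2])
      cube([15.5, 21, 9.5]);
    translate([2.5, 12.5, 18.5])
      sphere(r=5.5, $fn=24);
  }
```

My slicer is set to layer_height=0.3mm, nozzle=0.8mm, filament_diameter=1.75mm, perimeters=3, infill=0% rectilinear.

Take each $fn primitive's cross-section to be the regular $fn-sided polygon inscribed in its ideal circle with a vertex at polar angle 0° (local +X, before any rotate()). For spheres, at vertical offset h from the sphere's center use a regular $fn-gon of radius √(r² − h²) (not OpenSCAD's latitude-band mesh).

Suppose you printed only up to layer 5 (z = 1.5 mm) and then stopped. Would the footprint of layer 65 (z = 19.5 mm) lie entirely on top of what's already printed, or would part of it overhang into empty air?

Compare the two slices. At z = 1.5: the cube (footprint 29×20.5) is included at this height (area 594.50 mm²); the cube at (3, 8) does not reach this height (z outside [2, 11.5]); the sphere at (2.5, 12.5) is absent (|z−center|=17.000 > r=5.5); Merging all regions: only the 29×20.5 cube is present, so the union is just that shape — area = 594.50 mm²; (whole slice rotated 45° about Z — lengths, areas and connectivity unchanged). At z = 19.5: the cube is absent (z outside [0, 19]); the cube at (3, 8) does not reach this height (z outside [2, 11.5]); the sphere at (2.5, 12.5): section is a regular 24-gon, circumradius = √(r²−h²) = √(5.5²−1²) = 5.408 (area = (24/2)·5.408²·sin(360°/24) = 90.85 mm²); Taking the union: only the r=5.5 sphere at (2.5, 12.5) is present, so the union is just that shape — area = 90.85 mm²; (rotated 45° about Z; rotation is an isometry so areas/perimeters/island counts are preserved). Checking containment: at z = 19.5 the cross-section extends beyond the z = 1.5 cross-section by about 19.55 mm².

part overhangs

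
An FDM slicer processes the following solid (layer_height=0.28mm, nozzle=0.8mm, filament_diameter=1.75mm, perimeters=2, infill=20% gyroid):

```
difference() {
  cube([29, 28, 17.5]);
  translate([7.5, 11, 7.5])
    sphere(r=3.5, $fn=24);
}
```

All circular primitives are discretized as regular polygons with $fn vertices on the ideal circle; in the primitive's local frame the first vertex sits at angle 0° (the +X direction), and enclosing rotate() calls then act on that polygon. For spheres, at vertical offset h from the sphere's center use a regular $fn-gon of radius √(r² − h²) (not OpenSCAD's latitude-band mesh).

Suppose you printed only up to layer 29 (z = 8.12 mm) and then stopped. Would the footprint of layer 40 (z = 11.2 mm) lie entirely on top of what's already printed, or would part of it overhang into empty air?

Compare the two slices. At z = 8.12: the cube is present — its section is the full 29×28 rectangle (area 812.00 mm²); the r=3.5 sphere at (7.5, 11) contributes a regular 24-gon of circumradius √(3.5²−0.62²) = 3.445 (area = (24/2)·3.445²·sin(360°/24) = 36.85 mm²); Taking the first minus the rest: starting from the 29×28 cube (812.00 mm²), the r=3.5 sphere at (7.5, 11) lies wholly inside it (removes its full 36.85 mm² and its 21.58 mm outline becomes a hole wall) — area = 775.15 mm². At z = 11.2: the cube is present — its section is the full 29×28 rectangle (area 812.00 mm²); the sphere at (7.5, 11) is absent (|z−center|=3.700 > r=3.5); Subtracting the remaining from the first: none of the subtracted shapes is present at this height, so the 29×28 cube is unchanged — area = 812.00 mm². Checking containment: at z = 11.2 the cross-section extends beyond the z = 8.12 cross-section by about 36.85 mm².

part overhangs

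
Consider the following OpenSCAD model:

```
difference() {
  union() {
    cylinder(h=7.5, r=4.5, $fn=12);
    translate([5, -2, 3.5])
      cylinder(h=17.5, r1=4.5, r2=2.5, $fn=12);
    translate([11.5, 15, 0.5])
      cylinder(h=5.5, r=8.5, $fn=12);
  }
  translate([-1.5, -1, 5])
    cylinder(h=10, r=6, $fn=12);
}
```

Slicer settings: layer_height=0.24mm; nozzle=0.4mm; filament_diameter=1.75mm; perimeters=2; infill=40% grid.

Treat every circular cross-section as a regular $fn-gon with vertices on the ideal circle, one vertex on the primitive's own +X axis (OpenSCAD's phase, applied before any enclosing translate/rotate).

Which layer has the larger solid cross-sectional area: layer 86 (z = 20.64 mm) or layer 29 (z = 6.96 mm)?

Layer 86 (z = 20.64): the cylinder is not intersected at this z (z outside [0, 7.5]); the cone at (5, -2) (r1=4.5→r2=2.5) has section circumradius 2.541 here — a regular 12-gon (area = (12/2)·2.541²·sin(360°/12) = 19.37 mm²); the cylinder at (11.5, 15) is not intersected at this z (z outside [0.5, 6]); Taking the union: only the cone at (5, -2) is present, so the union is just that shape — area = 19.37 mm²; the cylinder at (-1.5, -1) does not reach this height (z outside [5, 15]); Subtracting the remaining from the first: none of the subtracted shapes is present at this height, so the result so far is unchanged — area = 19.37 mm². So its area = 19.37 mm². Layer 29 (z = 6.96): the cylinder: section is a regular 12-gon, circumradius r=4.5 (area = (12/2)·4.500²·sin(360°/12) = 60.75 mm²); the cone at (5, -2): at t=0.198 of its height the radius interpolates to r₁+(r₂−r₁)t = 4.105, giving a regular 12-gon of that circumradius (area = (12/2)·4.105²·sin(360°/12) = 50.54 mm²); the cylinder at (11.5, 15) does not reach this height (z outside [0.5, 6]); Combining (union): the regions partially overlap — summed areas 111.29 mm² minus the doubly-counted overlap 13.55 mm² gives 97.74 mm² — area = 97.74 mm²; the r=6 cylinder at (-1.5, -1) contributes a regular 12-gon of circumradius 6 (area = (12/2)·6.000²·sin(360°/12) = 108.00 mm²); Taking the first minus the rest: starting from the result so far (97.74 mm²), the r=6 cylinder at (-1.5, -1) partially overlaps it — only the 62.59 mm² overlap (of its 108.00 mm²) is removed, clipping the outline — area = 35.16 mm². So its area = 35.16 mm². Layer 29 is larger (35.16 vs 19.37 mm²).

layer 29 (z = 6.96 mm)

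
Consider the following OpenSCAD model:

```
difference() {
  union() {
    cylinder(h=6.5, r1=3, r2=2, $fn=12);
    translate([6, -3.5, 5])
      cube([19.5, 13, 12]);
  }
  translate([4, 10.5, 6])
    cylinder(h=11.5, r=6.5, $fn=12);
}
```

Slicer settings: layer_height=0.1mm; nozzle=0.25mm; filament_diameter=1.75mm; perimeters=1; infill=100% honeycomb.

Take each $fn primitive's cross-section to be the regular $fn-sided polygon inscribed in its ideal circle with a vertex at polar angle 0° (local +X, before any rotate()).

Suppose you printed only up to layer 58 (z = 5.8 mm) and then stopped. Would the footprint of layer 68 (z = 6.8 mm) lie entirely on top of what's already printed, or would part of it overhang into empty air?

entirely on top

Compare the two slices. At z = 5.8: the cone (r1=3→r2=2) has section circumradius 2.108 here — a regular 12-gon (area = (12/2)·2.108²·sin(360°/12) = 13.33 mm²); the cube at (6, -3.5) is present — its section is the full 19.5×13 rectangle (area 253.50 mm²); Combining (union): the 2 present regions are separate (no shared area or edge), so areas and boundary lengths simply add and each stays a separate island — area = 266.83 mm²; the cylinder at (4, 10.5) is absent (z outside [6, 17.5]); After the difference (first − rest): none of the subtracted shapes is present at this height, so that combined region is unchanged — area = 266.83 mm². At z = 6.8: the cone does not reach this height (z outside [0, 6.5]); the cube at (6, -3.5) is present — its section is the full 19.5×13 rectangle (area 253.50 mm²); Taking the union: only the 19.5×13 cube at (6, -3.5) is present, so the union is just that shape — area = 253.50 mm²; the r=6.5 cylinder at (4, 10.5) gives a regular 12-gon of circumradius 6.5 (constant along its height) (area = (12/2)·6.500²·sin(360°/12) = 126.75 mm²); Subtracting the remaining from the first: starting from the result so far (253.50 mm²), the r=6.5 cylinder at (4, 10.5) partially overlaps it — only the 14.86 mm² overlap (of its 126.75 mm²) is removed, clipping the outline — area = 238.64 mm². Checking containment: the cross-section at z = 6.8 is a subset of the cross-section at z = 5.8.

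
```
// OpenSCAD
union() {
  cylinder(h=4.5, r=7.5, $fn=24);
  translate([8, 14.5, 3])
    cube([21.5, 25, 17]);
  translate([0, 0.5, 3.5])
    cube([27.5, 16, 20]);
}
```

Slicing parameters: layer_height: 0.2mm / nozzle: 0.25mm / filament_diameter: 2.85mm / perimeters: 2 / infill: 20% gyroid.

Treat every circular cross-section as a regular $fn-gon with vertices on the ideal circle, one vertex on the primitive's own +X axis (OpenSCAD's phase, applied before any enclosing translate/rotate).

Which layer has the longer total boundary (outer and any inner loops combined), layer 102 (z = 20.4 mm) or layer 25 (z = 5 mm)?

layer 25 (z = 5 mm)

Layer 102 (z = 20.4): the cylinder is not intersected at this z (z outside [0, 4.5]); the cube at (8, 14.5) is absent (z outside [3, 20]); the 27.5×16 cube at (0, 0.5) contributes its full rectangle (perimeter 87.00 mm); Combining (union): only the 27.5×16 cube at (0, 0.5) is present, so the union is just that shape — boundary = 87.00 mm. So its perimeter = 87.00 mm. Layer 25 (z = 5): the cylinder does not reach this height (z outside [0, 4.5]); the cube at (8, 14.5) (footprint 21.5×25) is included at this height (perimeter 93.00 mm); the cube at (0, 0.5) (footprint 27.5×16) is included at this height (perimeter 87.00 mm); Merging all regions: the regions partially overlap (shared area 39.00 mm²), so the edge portions inside another operand are dropped and the merged outline is re-measured after clipping — boundary = 137.00 mm. So its perimeter = 137.00 mm. Layer 25 is larger (137.00 vs 87.00 mm).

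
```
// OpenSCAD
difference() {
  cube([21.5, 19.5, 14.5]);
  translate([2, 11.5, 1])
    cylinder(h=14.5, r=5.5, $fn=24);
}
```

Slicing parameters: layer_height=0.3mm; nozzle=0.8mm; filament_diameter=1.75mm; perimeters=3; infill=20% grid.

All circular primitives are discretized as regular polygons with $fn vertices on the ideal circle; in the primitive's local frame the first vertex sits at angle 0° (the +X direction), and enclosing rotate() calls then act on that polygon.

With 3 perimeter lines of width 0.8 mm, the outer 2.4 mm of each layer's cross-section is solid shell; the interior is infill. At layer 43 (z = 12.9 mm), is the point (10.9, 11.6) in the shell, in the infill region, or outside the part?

At z = 12.9 mm: the cube (footprint 21.5×19.5) is included at this height; the r=5.5 cylinder at (2, 11.5) contributes a regular 24-gon of circumradius 5.5; Subtracting the remaining from the first: starting from the 21.5×19.5 cube, the r=5.5 cylinder at (2, 11.5) partially overlaps it — only the 68.36 mm² overlap (of its 93.95 mm²) is removed, clipping the outline — 1 connected region. Overall, the cross-section is a single solid region. The nearest boundary edge runs (7.31, 10.08)→(7.50, 11.50); distance from the point to it = 3.40 mm. The point is inside the cross-section and 3.40 mm from the nearest boundary — more than the 2.4 mm shell width (3 × 0.8), so it's in the infill interior.

infill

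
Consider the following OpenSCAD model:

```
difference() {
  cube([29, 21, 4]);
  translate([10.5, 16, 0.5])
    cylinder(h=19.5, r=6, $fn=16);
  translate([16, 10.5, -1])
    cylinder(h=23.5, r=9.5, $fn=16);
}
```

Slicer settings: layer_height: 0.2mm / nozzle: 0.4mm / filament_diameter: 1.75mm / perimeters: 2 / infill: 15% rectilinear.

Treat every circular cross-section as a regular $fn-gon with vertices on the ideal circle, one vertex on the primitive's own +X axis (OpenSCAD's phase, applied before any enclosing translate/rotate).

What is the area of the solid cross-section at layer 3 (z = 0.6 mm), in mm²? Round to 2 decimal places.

292.52 mm²

At z = 0.6 mm: the 29×21 cube contributes its full rectangle (area 609.00 mm²); the r=6 cylinder at (10.5, 16) gives a regular 16-gon of circumradius 6 (constant along its height) (area = (16/2)·6.000²·sin(360°/16) = 110.21 mm²); the cylinder at (16, 10.5): section is a regular 16-gon, circumradius r=9.5 (area = (16/2)·9.500²·sin(360°/16) = 276.30 mm²); Subtracting the remaining from the first: starting from the 29×21 cube (609.00 mm²), the r=6 cylinder at (10.5, 16) partially overlaps it — only the 106.23 mm² overlap (of its 110.21 mm²) is removed, clipping the outline; the r=9.5 cylinder at (16, 10.5) partially overlaps it — only the 210.25 mm² overlap (of its 276.30 mm²) is removed, clipping the outline — area = 292.52 mm². Overall, the cross-section is a single solid region. Net area = 292.52 mm².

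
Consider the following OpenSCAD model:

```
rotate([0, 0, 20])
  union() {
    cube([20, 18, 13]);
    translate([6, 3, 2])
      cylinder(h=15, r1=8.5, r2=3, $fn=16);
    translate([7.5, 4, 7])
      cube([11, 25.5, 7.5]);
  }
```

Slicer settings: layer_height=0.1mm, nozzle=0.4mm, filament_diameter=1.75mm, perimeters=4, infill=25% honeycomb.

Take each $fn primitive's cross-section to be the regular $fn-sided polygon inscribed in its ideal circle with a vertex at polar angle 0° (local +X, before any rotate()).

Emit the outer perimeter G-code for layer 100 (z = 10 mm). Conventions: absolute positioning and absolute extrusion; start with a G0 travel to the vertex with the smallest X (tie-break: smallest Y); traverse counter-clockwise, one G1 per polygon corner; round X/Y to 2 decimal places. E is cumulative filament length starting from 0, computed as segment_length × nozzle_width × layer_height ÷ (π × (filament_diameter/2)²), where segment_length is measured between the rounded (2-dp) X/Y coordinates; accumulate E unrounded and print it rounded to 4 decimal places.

At z = 10 mm: the 20×18 cube contributes its full rectangle; the cone at (6, 3) contributes a regular 16-gon of circumradius 5.567 (interpolated between r1=8.5 and r2=3 at t=0.533); the cube at (7.5, 4) (footprint 11×25.5) is included at this height; Combining (union): the regions partially overlap (shared area 232.69 mm²), so overlapping operands fuse into one piece — 1 connected region; (whole slice rotated 20° about Z — lengths, areas and connectivity unchanged). The outline is a single polygon with 15 vertices. Extrusion per mm of travel: 0.4 × 0.1 / (π × 0.875²) = 0.016630. Accumulating E over each segment gives final E = 1.6764.

G0 X-6.16 Y16.91 Z10.00
G1 X0.00 Y0.00 E0.2993
G1 X1.35 Y0.49 E0.3232
G1 X2.26 Y-0.17 E0.3419
G1 X4.37 Y-0.69 E0.3780
G1 X6.52 Y-0.36 E0.4142
G1 X8.37 Y0.77 E0.4502
G1 X9.66 Y2.52 E0.4864
G1 X9.92 Y3.61 E0.5050
G1 X18.79 Y6.84 E0.6620
G1 X12.64 Y23.75 E0.9612
G1 X11.23 Y23.24 E0.9862
G1 X7.29 Y34.05 E1.1775
G1 X-3.04 Y30.29 E1.3603
G1 X0.89 Y19.48 E1.5516
G1 X-6.16 Y16.91 E1.6764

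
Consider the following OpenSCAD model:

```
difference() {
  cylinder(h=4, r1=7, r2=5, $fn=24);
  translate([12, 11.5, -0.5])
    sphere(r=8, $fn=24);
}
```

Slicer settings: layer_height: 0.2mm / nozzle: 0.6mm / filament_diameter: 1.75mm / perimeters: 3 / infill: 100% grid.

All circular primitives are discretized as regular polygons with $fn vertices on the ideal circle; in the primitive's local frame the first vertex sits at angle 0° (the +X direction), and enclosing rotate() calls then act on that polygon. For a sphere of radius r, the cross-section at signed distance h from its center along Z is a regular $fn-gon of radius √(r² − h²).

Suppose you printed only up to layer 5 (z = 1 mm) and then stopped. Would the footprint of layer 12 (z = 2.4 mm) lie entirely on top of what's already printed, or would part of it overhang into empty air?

Compare the two slices. At z = 1: the cone: at t=0.250 of its height the radius interpolates to r₁+(r₂−r₁)t = 6.500, giving a regular 24-gon of that circumradius (area = (24/2)·6.500²·sin(360°/24) = 131.22 mm²); the sphere at (12, 11.5): section is a regular 24-gon, circumradius = √(r²−h²) = √(8²−1.5²) = 7.858 (area = (24/2)·7.858²·sin(360°/24) = 191.78 mm²); Subtracting the remaining from the first: starting from the cone (131.22 mm²), the r=8 sphere at (12, 11.5) misses the remaining region (no effect) — area = 131.22 mm². At z = 2.4: the cone contributes a regular 24-gon of circumradius 5.800 (interpolated between r1=7 and r2=5 at t=0.600) (area = (24/2)·5.800²·sin(360°/24) = 104.48 mm²); the r=8 sphere at (12, 11.5) slices to a regular 24-gon of circumradius 7.456 (√(r²−h²) with h=2.9 from center) (area = (24/2)·7.456²·sin(360°/24) = 172.65 mm²); Subtracting the remaining from the first: starting from the cone (104.48 mm²), the r=8 sphere at (12, 11.5) misses the remaining region (no effect) — area = 104.48 mm². Checking containment: the cross-section at z = 2.4 is a subset of the cross-section at z = 1.

entirely on top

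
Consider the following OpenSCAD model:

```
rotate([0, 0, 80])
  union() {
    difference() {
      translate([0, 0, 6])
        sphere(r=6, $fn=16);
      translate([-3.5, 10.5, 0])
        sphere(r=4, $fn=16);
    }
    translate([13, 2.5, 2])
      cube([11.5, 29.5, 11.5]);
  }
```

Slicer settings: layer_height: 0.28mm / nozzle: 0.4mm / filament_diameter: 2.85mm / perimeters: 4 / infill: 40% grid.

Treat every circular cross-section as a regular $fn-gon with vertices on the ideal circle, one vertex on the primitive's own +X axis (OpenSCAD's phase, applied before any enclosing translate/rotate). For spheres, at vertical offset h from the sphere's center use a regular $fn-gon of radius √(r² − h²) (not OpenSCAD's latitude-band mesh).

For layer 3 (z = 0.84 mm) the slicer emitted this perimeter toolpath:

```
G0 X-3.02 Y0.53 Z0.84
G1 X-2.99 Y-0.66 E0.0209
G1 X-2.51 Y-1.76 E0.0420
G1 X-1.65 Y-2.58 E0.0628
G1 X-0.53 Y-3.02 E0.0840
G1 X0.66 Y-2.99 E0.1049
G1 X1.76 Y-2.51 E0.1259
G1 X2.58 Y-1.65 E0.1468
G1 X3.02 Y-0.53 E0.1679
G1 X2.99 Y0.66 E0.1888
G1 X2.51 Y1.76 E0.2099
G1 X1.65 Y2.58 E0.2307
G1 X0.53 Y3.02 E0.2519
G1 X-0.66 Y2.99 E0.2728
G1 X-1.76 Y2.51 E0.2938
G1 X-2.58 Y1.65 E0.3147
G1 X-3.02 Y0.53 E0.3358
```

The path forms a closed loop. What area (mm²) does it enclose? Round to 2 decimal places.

28.74 mm²

Apply the shoelace formula to the sequence of (X, Y) vertices; enclosed area = 28.74 mm².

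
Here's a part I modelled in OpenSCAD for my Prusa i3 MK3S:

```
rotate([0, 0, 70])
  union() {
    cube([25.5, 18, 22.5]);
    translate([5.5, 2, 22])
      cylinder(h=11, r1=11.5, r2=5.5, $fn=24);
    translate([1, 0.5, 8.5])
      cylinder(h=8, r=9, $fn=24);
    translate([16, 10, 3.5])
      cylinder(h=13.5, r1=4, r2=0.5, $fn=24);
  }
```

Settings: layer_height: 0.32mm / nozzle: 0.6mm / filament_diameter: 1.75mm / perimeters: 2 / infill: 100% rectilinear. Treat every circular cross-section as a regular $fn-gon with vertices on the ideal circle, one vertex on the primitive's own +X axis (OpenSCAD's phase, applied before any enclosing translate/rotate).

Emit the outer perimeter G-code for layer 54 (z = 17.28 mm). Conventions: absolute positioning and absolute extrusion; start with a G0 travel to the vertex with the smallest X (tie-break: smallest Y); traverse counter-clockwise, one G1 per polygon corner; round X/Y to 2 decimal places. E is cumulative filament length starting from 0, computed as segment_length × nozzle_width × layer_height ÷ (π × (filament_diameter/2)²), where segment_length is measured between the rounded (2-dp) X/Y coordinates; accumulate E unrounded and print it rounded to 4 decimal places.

At z = 17.28 mm: the cube (footprint 25.5×18) is included at this height; the cone at (5.5, 2) does not reach this height (z outside [22, 33]); the cylinder at (1, 0.5) is not intersected at this z (z outside [8.5, 16.5]); the cone at (16, 10) is not intersected at this z (z outside [3.5, 17]); Merging all regions: only the 25.5×18 cube is present, so the union is just that shape — 1 connected region; (rotated 70° about Z; rotation is an isometry so areas/perimeters/island counts are preserved). The outline is a single polygon with 4 vertices. Extrusion per mm of travel: 0.6 × 0.32 / (π × 0.875²) = 0.079824. Accumulating E over each segment gives final E = 6.9438.

G0 X-16.91 Y6.16 Z17.28
G1 X0.00 Y0.00 E1.4366
G1 X8.72 Y23.96 E3.4719
G1 X-8.19 Y30.12 E4.9085
G1 X-16.91 Y6.16 E6.9438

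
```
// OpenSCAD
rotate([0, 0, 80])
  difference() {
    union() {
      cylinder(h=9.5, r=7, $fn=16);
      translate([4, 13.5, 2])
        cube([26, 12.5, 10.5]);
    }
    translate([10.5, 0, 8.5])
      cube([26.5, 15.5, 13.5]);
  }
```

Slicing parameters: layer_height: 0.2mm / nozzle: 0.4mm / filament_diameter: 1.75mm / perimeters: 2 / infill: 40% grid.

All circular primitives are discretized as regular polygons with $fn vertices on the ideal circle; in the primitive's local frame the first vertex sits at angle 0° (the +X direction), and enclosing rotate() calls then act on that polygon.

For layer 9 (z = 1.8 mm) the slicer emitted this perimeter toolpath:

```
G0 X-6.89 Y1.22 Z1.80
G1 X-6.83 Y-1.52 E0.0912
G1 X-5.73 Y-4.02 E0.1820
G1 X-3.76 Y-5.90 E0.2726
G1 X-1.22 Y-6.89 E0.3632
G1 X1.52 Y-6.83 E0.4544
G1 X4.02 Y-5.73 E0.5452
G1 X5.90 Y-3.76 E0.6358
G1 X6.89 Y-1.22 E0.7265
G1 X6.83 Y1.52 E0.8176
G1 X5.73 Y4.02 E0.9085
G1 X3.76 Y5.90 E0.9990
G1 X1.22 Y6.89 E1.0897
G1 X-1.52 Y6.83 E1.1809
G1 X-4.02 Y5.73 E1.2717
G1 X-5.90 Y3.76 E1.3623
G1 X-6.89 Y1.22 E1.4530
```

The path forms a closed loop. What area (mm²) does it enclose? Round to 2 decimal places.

149.91 mm²

Apply the shoelace formula to the sequence of (X, Y) vertices; enclosed area = 149.91 mm².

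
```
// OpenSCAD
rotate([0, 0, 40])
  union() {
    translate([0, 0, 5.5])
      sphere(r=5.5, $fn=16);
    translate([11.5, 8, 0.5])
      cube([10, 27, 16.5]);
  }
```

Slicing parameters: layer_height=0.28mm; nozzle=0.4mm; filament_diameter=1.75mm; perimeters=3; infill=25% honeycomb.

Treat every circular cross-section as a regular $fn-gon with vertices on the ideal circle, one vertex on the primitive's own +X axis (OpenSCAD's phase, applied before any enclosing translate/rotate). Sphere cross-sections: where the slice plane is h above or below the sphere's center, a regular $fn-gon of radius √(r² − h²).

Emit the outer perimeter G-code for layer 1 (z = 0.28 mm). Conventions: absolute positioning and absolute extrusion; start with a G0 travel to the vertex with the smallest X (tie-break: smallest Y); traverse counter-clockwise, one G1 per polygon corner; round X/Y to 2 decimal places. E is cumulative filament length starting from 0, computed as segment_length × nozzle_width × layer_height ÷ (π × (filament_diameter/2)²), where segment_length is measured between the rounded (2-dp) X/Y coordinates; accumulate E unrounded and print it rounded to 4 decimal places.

G0 X-1.73 Y0.15 Z0.28
G1 X-1.65 Y-0.52 E0.0314
G1 X-1.33 Y-1.11 E0.0627
G1 X-0.80 Y-1.54 E0.0945
G1 X-0.15 Y-1.73 E0.1260
G1 X0.52 Y-1.65 E0.1574
G1 X1.11 Y-1.33 E0.1887
G1 X1.54 Y-0.80 E0.2204
G1 X1.73 Y-0.15 E0.2520
G1 X1.65 Y0.52 E0.2834
G1 X1.33 Y1.11 E0.3146
G1 X0.80 Y1.54 E0.3464
G1 X0.15 Y1.73 E0.3780
G1 X-0.52 Y1.65 E0.4094
G1 X-1.11 Y1.33 E0.4406
G1 X-1.54 Y0.80 E0.4724
G1 X-1.73 Y0.15 E0.5039

At z = 0.28 mm: the sphere: section is a regular 16-gon, circumradius = √(r²−h²) = √(5.5²−5.22²) = 1.733; the cube at (11.5, 8) is absent (z outside [0.5, 17]); Merging all regions: only the r=5.5 sphere is present, so the union is just that shape — 1 connected region; (rotated 40° about Z; rotation is an isometry so areas/perimeters/island counts are preserved). The outline is a single polygon with 16 vertices. Extrusion per mm of travel: 0.4 × 0.28 / (π × 0.875²) = 0.046564. Accumulating E over each segment gives final E = 0.5039.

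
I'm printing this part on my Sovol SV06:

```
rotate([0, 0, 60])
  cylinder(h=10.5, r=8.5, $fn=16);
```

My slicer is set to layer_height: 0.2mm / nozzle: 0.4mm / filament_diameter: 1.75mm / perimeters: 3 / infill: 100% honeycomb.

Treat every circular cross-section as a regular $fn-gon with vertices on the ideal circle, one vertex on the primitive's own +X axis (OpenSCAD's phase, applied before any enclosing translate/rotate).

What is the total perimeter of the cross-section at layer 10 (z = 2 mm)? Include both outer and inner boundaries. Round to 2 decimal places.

53.06 mm

At z = 2 mm: the r=8.5 cylinder contributes a regular 16-gon of circumradius 8.5 (perimeter = 2·16·8.500·sin(180°/16) = 53.06 mm); (whole slice rotated 60° about Z — lengths, areas and connectivity unchanged). Overall, the cross-section is a single solid region. Total boundary length (outer) = 53.06 mm.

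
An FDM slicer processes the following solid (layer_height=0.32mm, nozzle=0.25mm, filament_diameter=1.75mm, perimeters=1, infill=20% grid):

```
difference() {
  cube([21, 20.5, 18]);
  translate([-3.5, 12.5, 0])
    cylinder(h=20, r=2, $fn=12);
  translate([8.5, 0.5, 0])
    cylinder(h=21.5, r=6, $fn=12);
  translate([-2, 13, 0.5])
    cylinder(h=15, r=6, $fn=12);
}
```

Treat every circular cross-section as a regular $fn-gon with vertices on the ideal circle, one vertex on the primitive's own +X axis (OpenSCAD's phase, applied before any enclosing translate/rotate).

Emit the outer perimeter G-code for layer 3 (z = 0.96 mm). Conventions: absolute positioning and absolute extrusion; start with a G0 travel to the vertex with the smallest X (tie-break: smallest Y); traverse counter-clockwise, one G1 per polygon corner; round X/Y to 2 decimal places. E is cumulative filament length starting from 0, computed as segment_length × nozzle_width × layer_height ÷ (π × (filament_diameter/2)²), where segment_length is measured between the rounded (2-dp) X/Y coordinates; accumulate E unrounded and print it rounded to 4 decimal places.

At z = 0.96 mm: the 21×20.5 cube contributes its full rectangle; the cylinder at (-3.5, 12.5): section is a regular 12-gon, circumradius r=2; the r=6 cylinder at (8.5, 0.5) gives a regular 12-gon of circumradius 6 (constant along its height); the r=6 cylinder at (-2, 13) contributes a regular 12-gon of circumradius 6; After the difference (first − rest): starting from the 21×20.5 cube, the r=2 cylinder at (-3.5, 12.5) misses the remaining region (no effect); the r=6 cylinder at (8.5, 0.5) partially overlaps it — only the 59.93 mm² overlap (of its 108.00 mm²) is removed, clipping the outline; the r=6 cylinder at (-2, 13) partially overlaps it — only the 31.07 mm² overlap (of its 108.00 mm²) is removed, clipping the outline — 1 connected region. The outline is a single polygon with 20 vertices. Extrusion per mm of travel: 0.25 × 0.32 / (π × 0.875²) = 0.033260. Accumulating E over each segment gives final E = 3.1435.

G0 X0.00 Y0.00 Z0.96
G1 X2.63 Y0.00 E0.0875
G1 X2.50 Y0.50 E0.1047
G1 X3.30 Y3.50 E0.2079
G1 X5.50 Y5.70 E0.3114
G1 X8.50 Y6.50 E0.4147
G1 X11.50 Y5.70 E0.5179
G1 X13.70 Y3.50 E0.6214
G1 X14.50 Y0.50 E0.7247
G1 X14.37 Y0.00 E0.7419
G1 X21.00 Y0.00 E0.9624
G1 X21.00 Y20.50 E1.6442
G1 X0.00 Y20.50 E2.3427
G1 X0.00 Y18.46 E2.4105
G1 X1.00 Y18.20 E2.4449
G1 X3.20 Y16.00 E2.5484
G1 X4.00 Y13.00 E2.6516
G1 X3.20 Y10.00 E2.7549
G1 X1.00 Y7.80 E2.8584
G1 X0.00 Y7.54 E2.8928
G1 X0.00 Y0.00 E3.1435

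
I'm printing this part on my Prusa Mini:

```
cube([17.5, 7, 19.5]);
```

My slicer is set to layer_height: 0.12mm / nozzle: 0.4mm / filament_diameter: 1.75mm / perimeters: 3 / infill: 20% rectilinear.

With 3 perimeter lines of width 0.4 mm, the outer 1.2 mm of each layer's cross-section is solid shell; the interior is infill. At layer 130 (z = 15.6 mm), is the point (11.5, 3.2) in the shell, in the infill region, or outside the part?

At z = 15.6 mm: the cube (footprint 17.5×7) is included at this height. Overall, the cross-section is a single solid region. The nearest boundary edge runs (0.00, 0.00)→(17.50, 0.00); distance from the point to it = 3.20 mm. The point is inside the cross-section and 3.20 mm from the nearest boundary — more than the 1.2 mm shell width (3 × 0.4), so it's in the infill interior.

infill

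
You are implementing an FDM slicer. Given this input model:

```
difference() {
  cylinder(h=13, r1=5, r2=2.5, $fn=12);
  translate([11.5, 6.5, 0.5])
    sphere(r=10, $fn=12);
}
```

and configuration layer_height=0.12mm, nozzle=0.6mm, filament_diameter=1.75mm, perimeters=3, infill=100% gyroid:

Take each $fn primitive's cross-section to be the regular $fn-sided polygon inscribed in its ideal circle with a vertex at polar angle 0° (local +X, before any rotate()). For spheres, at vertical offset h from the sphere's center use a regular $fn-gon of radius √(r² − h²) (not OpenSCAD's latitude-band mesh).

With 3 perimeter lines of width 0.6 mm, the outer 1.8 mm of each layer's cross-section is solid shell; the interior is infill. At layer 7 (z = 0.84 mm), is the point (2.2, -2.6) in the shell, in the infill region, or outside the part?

shell

At z = 0.84 mm: the cone (r1=5→r2=2.5) has section circumradius 4.838 here — a regular 12-gon; the r=10 sphere at (11.5, 6.5) contributes a regular 12-gon of circumradius √(10²−0.34²) = 9.994; Taking the first minus the rest: starting from the cone, the r=10 sphere at (11.5, 6.5) partially overlaps it — only the 4.80 mm² overlap (of its 299.65 mm²) is removed, clipping the outline — 1 connected region. Overall, the cross-section is a single solid region. The nearest boundary edge runs (4.19, -2.42)→(2.42, -4.19); distance from the point to it = 1.28 mm. The point is inside the cross-section, 1.28 mm from the nearest boundary — within the 1.8 mm shell band (3 × 0.6).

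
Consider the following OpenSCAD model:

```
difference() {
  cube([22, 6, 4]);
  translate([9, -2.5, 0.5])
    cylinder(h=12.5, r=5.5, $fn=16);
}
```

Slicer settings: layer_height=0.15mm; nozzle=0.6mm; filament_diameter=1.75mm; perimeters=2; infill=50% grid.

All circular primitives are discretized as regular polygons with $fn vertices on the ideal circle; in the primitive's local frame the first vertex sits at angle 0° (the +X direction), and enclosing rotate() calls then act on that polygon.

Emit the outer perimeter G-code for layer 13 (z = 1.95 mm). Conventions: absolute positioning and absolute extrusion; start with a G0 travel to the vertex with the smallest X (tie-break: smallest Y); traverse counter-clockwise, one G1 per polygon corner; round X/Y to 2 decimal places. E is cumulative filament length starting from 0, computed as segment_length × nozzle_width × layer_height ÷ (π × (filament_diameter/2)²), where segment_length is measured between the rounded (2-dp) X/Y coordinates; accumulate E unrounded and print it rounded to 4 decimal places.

G0 X0.00 Y0.00 Z1.95
G1 X4.18 Y0.00 E0.1564
G1 X5.11 Y1.39 E0.2190
G1 X6.90 Y2.58 E0.2994
G1 X9.00 Y3.00 E0.3795
G1 X11.10 Y2.58 E0.4597
G1 X12.89 Y1.39 E0.5401
G1 X13.82 Y0.00 E0.6027
G1 X22.00 Y0.00 E0.9088
G1 X22.00 Y6.00 E1.1333
G1 X0.00 Y6.00 E1.9565
G1 X0.00 Y0.00 E2.1810

At z = 1.95 mm: the cube is present — its section is the full 22×6 rectangle; the r=5.5 cylinder at (9, -2.5) contributes a regular 16-gon of circumradius 5.5; Subtracting the remaining from the first: starting from the 22×6 cube, the r=5.5 cylinder at (9, -2.5) partially overlaps it — only the 20.12 mm² overlap (of its 92.61 mm²) is removed, clipping the outline — 1 connected region. The outline is a single polygon with 11 vertices. Extrusion per mm of travel: 0.6 × 0.15 / (π × 0.875²) = 0.037418. Accumulating E over each segment gives final E = 2.1810.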